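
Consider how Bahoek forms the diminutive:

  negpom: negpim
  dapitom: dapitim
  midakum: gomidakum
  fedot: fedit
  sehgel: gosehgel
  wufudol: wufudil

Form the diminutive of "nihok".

nihik

negpom and midakum both end in -m yet inflect differently (negpim, gomidakum), so the final letter is not what conditions the rule; the last vowel is.
"nihok" has last vowel 'o'. The stems whose last vowel is 'o' (fedot → fedit, negpom → negpim, dapitom → dapitim) change the last vowel to 'i'.
The other pattern: stems whose last vowel is 'e' or 'u' add the prefix go-.
So nihok → nihik.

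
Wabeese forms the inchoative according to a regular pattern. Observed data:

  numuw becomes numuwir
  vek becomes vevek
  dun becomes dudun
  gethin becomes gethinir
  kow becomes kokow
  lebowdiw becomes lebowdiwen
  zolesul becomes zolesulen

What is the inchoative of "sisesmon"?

sisesmonen

"sisesmon" has 3 vowels. The stems with 3 vowels (zolesul → zolesulen, lebowdiw → lebowdiwen) add -en.
The other patterns: stems with 1 vowel repeat the first consonant+vowel as a prefix; stems with 2 vowels add -ir.
So sisesmon → sisesmonen.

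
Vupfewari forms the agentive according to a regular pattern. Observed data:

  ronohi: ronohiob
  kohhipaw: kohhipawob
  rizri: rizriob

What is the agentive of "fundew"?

Every pair shown (ronohi → ronohiob, kohhipaw → kohhipawob, rizri → rizriob) follows the same rule: add -ob.
So fundew → fundewob.

fundewob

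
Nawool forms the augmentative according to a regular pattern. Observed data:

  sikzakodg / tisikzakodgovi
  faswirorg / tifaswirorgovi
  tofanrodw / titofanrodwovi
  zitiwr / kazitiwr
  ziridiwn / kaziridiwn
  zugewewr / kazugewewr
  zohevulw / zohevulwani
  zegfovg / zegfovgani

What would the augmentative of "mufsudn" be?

tofanrodw and zohevulw both end in -w yet inflect differently (titofanrodwovi, zohevulwani), so the final letter is not what conditions the rule; the second-to-last letter is.
"mufsudn" has second-to-last letter 'd'. The stems whose second-to-last letter is 'd' (sikzakodg → tisikzakodgovi, tofanrodw → titofanrodwovi) add ti- … -ovi around the stem.
So mufsudn → timufsudnovi.

timufsudnovi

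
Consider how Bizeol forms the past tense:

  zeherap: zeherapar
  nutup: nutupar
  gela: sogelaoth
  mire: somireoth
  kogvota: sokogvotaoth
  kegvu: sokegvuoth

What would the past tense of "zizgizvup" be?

zizgizvupar

"zizgizvup" ends in a consonant. The stems ending in a consonant (zeherap → zeherapar, nutup → nutupar) add -ar.
So zizgizvup → zizgizvupar.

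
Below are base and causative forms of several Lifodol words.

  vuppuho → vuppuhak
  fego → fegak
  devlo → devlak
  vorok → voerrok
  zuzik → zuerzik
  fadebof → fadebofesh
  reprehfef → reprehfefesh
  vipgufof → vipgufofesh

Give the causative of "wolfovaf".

"wolfovaf" ends in -f. The stems ending in -f (fadebof → fadebofesh, reprehfef → reprehfefesh, vipgufof → vipgufofesh) add -esh.
The other patterns: stems ending in -o drop the final letter and add -ak; stems ending in -k insert -er- after the first vowel.
So wolfovaf → wolfovafesh.

wolfovafesh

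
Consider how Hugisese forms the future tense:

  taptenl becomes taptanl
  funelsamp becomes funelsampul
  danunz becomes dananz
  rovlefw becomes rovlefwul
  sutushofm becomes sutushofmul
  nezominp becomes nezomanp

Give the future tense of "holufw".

nezominp and funelsamp both end in -p yet inflect differently (nezomanp, funelsampul), so the final letter is not what conditions the rule; the second-to-last letter is.
"holufw" has second-to-last letter 'f'. The stems whose second-to-last letter is 'f' (rovlefw → rovlefwul, sutushofm → sutushofmul) add -ul.
So holufw → holufwul.

holufwul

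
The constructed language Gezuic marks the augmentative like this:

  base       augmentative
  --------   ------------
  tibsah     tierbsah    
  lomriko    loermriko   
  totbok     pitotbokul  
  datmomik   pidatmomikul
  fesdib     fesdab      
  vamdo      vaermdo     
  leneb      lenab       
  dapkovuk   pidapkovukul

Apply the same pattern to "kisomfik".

pikisomfikul

datmomik and fesdib both have last vowel 'i' yet inflect differently (pidatmomikul, fesdab), so the last vowel is not what conditions the rule; the final letter is.
"kisomfik" ends in -k. The stems ending in -k (dapkovuk → pidapkovukul, datmomik → pidatmomikul, totbok → pitotbokul) add pi- … -ul around the stem.
The other patterns: stems ending in -b change the last vowel to 'a'; stems ending in -h or -o insert -er- after the first vowel.
So kisomfik → pikisomfikul.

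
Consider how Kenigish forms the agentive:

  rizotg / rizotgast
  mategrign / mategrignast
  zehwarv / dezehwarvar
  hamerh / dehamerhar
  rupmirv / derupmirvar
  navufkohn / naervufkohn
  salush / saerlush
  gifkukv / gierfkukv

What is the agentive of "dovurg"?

dedovurgar

mategrign and navufkohn both end in -n yet inflect differently (mategrignast, naervufkohn), so the final letter is not what conditions the rule; the second-to-last letter is.
"dovurg" has second-to-last letter 'r'. The stems whose second-to-last letter is 'r' (zehwarv → dezehwarvar, hamerh → dehamerhar, rupmirv → derupmirvar) add de- … -ar around the stem.
The other patterns: stems whose second-to-last letter is 'g' or 't' add -ast; stems whose second-to-last letter is 'h', 'k' or 's' insert -er- after the first vowel.
So dovurg → dedovurgar.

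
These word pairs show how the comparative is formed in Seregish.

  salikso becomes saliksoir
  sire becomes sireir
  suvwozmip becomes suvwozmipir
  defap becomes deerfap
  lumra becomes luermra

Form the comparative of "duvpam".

suvwozmip and defap both end in -p yet inflect differently (suvwozmipir, deerfap), so the final letter is not what conditions the rule; the first letter is.
"duvpam" begins with d-. The one such stem in the data (defap → deerfap) inserts -er- after the first vowel (as does lumra), so the same rule applies.
The other pattern: stems beginning with s- add -ir.
So duvpam → duervpam.

duervpam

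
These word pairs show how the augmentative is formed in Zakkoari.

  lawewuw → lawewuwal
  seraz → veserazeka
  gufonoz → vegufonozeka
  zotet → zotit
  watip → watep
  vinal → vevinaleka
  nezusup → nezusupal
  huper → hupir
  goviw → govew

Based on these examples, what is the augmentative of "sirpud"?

sirpudal

lawewuw and goviw both end in -w yet inflect differently (lawewuwal, govew), so the final letter is not what conditions the rule; the last vowel is.
"sirpud" has last vowel 'u'. The stems whose last vowel is 'u' (lawewuw → lawewuwal, nezusup → nezusupal) add -al.
So sirpud → sirpudal.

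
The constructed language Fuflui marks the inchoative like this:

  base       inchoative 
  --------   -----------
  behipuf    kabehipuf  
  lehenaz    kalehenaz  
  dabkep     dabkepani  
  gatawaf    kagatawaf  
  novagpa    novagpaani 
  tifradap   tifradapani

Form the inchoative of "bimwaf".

gatawaf and tifradap both have last vowel 'a' yet inflect differently (kagatawaf, tifradapani), so the last vowel is not what conditions the rule; the final letter is.
"bimwaf" ends in -f. The stems ending in -f (gatawaf → kagatawaf, behipuf → kabehipuf) add the prefix ka-.
The other pattern: stems ending in -a or -p add -ani.
So bimwaf → kabimwaf.

kabimwaf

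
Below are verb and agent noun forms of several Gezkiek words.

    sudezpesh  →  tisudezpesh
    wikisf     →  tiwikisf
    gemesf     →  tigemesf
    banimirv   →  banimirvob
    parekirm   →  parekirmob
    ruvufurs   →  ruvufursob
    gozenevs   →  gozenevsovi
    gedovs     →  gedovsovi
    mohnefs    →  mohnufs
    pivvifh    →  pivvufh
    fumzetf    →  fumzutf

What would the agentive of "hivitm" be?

hivutm

ruvufurs and gozenevs both end in -s yet inflect differently (ruvufursob, gozenevsovi), so the final letter is not what conditions the rule; the second-to-last letter is.
"hivitm" has second-to-last letter 't'. The one such stem in the data (fumzetf → fumzutf) changes the last vowel to 'u' (as do mohnefs, pivvifh), so the same rule applies.
The other patterns: stems whose second-to-last letter is 's' add the prefix ti-; stems whose second-to-last letter is 'r' add -ob; stems whose second-to-last letter is 'v' add -ovi.
So hivitm → hivutm.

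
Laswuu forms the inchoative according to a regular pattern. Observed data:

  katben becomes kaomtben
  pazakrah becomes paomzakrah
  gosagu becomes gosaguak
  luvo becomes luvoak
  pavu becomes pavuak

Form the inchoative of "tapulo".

pazakrah and pavu both begin with p- yet inflect differently (paomzakrah, pavuak), so the first letter is not what conditions the rule; whether the stem ends in a vowel or a consonant is.
"tapulo" ends in a vowel. The stems ending in a vowel (gosagu → gosaguak, luvo → luvoak, pavu → pavuak) add -ak.
So tapulo → tapuloak.

tapuloak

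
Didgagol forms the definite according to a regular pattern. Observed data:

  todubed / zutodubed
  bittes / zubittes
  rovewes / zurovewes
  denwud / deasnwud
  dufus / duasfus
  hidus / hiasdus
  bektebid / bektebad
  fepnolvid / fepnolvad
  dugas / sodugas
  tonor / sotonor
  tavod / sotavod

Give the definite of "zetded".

todubed and denwud both end in -d yet inflect differently (zutodubed, deasnwud), so the final letter is not what conditions the rule; the last vowel is.
"zetded" has last vowel 'e'. The stems whose last vowel is 'e' (todubed → zutodubed, bittes → zubittes, rovewes → zurovewes) add the prefix zu-.
The other patterns: stems whose last vowel is 'u' insert -as- after the first vowel; stems whose last vowel is 'i' change the last vowel to 'a'; stems whose last vowel is 'a' or 'o' add the prefix so-.
So zetded → zuzetded.

zuzetded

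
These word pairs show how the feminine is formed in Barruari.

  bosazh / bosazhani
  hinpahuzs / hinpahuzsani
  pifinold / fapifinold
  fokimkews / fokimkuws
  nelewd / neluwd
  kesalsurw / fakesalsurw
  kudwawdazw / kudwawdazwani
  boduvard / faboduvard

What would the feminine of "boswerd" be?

faboswerd

hinpahuzs and fokimkews both end in -s yet inflect differently (hinpahuzsani, fokimkuws), so the final letter is not what conditions the rule; the second-to-last letter is.
"boswerd" has second-to-last letter 'r'. The stems whose second-to-last letter is 'r' (kesalsurw → fakesalsurw, boduvard → faboduvard) add the prefix fa-.
So boswerd → faboswerd.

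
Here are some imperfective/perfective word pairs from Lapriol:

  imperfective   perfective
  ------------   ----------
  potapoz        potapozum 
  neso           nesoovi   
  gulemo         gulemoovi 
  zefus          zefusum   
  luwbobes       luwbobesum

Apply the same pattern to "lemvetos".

lemvetosum

potapoz and neso both have last vowel 'o' yet inflect differently (potapozum, nesoovi), so the last vowel is not what conditions the rule; whether the stem ends in a vowel or a consonant is.
"lemvetos" ends in a consonant. The stems ending in a consonant (zefus → zefusum, potapoz → potapozum, luwbobes → luwbobesum) add -um.
The other pattern: stems ending in a vowel add -ovi.
So lemvetos → lemvetosum.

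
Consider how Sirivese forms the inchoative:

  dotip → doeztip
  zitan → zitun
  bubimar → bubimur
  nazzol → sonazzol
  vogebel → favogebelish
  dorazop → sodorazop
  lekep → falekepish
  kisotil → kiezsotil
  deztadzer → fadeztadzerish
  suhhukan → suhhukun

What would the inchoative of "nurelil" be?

nuezrelil

kisotil and vogebel both end in -l yet inflect differently (kiezsotil, favogebelish), so the final letter is not what conditions the rule; the last vowel is.
"nurelil" has last vowel 'i'. The stems whose last vowel is 'i' (dotip → doeztip, kisotil → kiezsotil) insert -ez- after the first vowel.
The other patterns: stems whose last vowel is 'a' change the last vowel to 'u'; stems whose last vowel is 'e' add fa- … -ish around the stem; stems whose last vowel is 'o' add the prefix so-.
So nurelil → nuezrelil.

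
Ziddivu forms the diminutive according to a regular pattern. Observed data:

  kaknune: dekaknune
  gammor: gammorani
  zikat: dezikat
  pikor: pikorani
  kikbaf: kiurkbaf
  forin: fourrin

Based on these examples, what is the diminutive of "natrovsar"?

zikat and kikbaf both have last vowel 'a' yet inflect differently (dezikat, kiurkbaf), so the last vowel is not what conditions the rule; the final letter is.
"natrovsar" ends in -r. The stems ending in -r (gammor → gammorani, pikor → pikorani) add -ani.
So natrovsar → natrovsarani.

natrovsarani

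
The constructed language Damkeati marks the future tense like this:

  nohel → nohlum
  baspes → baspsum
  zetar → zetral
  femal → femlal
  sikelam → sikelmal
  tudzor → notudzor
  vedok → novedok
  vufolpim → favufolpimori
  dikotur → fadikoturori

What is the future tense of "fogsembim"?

fafogsembimori

nohel and femal both end in -l yet inflect differently (nohlum, femlal), so the final letter is not what conditions the rule; the last vowel is.
"fogsembim" has last vowel 'i'. The one such stem in the data (vufolpim → favufolpimori) adds fa- … -ori around the stem, so the same rule applies.
So fogsembim → fafogsembimori.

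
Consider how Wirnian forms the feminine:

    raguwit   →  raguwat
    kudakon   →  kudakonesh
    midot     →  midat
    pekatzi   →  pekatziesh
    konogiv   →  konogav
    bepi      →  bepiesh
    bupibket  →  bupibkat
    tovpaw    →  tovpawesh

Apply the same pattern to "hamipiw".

konogiv and pekatzi both have last vowel 'i' yet inflect differently (konogav, pekatziesh), so the last vowel is not what conditions the rule; the final letter is.
"hamipiw" ends in -w. The one such stem in the data (tovpaw → tovpawesh) adds -esh, so the same rule applies.
The other pattern: stems ending in -t or -v change the last vowel to 'a'.
So hamipiw → hamipiwesh.

hamipiwesh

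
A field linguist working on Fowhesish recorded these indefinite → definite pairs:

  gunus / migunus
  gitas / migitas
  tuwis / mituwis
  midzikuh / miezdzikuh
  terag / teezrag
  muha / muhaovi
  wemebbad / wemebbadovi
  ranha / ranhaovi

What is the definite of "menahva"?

gunus and midzikuh both have last vowel 'u' yet inflect differently (migunus, miezdzikuh), so the last vowel is not what conditions the rule; the final letter is.
"menahva" ends in -a. The stems ending in -a (muha → muhaovi, ranha → ranhaovi) add -ovi.
The other patterns: stems ending in -s add the prefix mi-; stems ending in -g or -h insert -ez- after the first vowel.
So menahva → menahvaovi.

menahvaovi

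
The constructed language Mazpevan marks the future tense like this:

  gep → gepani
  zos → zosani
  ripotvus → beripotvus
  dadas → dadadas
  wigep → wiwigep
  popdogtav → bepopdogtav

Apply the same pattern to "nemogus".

zos and dadas both end in -s yet inflect differently (zosani, dadadas), so the final letter is not what conditions the rule; the number of vowels is.
"nemogus" has 3 vowels. The stems with 3 vowels (popdogtav → bepopdogtav, ripotvus → beripotvus) add the prefix be-.
So nemogus → benemogus.

benemogus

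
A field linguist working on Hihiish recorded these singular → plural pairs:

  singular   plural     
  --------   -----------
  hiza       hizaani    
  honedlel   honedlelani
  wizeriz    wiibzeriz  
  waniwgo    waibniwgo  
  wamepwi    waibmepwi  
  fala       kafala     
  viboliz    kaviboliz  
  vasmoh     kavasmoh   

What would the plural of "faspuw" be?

hiza and fala both end in -a yet inflect differently (hizaani, kafala), so the final letter is not what conditions the rule; the first letter is.
"faspuw" begins with f-. The one such stem in the data (fala → kafala) adds the prefix ka-, so the same rule applies.
The other patterns: stems beginning with h- add -ani; stems beginning with w- insert -ib- after the first vowel.
So faspuw → kafaspuw.

kafaspuw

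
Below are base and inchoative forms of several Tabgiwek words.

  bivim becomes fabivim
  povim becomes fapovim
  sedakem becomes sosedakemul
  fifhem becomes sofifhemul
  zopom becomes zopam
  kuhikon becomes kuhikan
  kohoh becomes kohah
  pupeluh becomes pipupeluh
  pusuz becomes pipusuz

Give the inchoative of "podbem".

"podbem" has last vowel 'e'. The stems whose last vowel is 'e' (sedakem → sosedakemul, fifhem → sofifhemul) add so- … -ul around the stem.
So podbem → sopodbemul.

sopodbemul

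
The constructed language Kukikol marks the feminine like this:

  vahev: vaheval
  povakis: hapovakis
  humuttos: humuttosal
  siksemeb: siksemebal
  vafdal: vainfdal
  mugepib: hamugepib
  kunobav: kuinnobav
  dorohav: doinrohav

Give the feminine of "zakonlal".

zainkonlal

dorohav and vahev both end in -v yet inflect differently (doinrohav, vaheval), so the final letter is not what conditions the rule; the last vowel is.
"zakonlal" has last vowel 'a'. The stems whose last vowel is 'a' (dorohav → doinrohav, kunobav → kuinnobav, vafdal → vainfdal) insert -in- after the first vowel.
So zakonlal → zainkonlal.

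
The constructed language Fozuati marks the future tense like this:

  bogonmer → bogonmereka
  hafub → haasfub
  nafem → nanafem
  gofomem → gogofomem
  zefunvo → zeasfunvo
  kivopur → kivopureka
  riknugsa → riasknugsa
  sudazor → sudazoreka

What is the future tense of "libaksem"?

lilibaksem

bogonmer and nafem both have last vowel 'e' yet inflect differently (bogonmereka, nanafem), so the last vowel is not what conditions the rule; the final letter is.
"libaksem" ends in -m. The stems ending in -m (nafem → nanafem, gofomem → gogofomem) repeat the first consonant+vowel as a prefix.
So libaksem → lilibaksem.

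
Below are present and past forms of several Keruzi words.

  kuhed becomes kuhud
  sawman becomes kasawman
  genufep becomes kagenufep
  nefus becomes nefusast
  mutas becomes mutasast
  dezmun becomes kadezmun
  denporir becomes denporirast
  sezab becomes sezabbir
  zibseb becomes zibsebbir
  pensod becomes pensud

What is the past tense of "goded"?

kuhed and zibseb both have last vowel 'e' yet inflect differently (kuhud, zibsebbir), so the last vowel is not what conditions the rule; the final letter is.
"goded" ends in -d. The stems ending in -d (kuhed → kuhud, pensod → pensud) change the last vowel to 'u'.
The other patterns: stems ending in -r or -s add -ast; stems ending in -b double the final consonant and add -ir; stems ending in -n or -p add the prefix ka-.
So goded → godud.

godud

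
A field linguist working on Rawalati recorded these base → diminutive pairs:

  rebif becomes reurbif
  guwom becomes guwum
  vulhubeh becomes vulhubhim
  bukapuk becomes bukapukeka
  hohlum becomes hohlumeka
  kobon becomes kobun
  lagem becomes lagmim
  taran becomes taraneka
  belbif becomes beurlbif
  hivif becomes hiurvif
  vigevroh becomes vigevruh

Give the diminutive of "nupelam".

guwom and hohlum both end in -m yet inflect differently (guwum, hohlumeka), so the final letter is not what conditions the rule; the last vowel is.
"nupelam" has last vowel 'a'. The one such stem in the data (taran → taraneka) adds -eka, so the same rule applies.
So nupelam → nupelameka.

nupelameka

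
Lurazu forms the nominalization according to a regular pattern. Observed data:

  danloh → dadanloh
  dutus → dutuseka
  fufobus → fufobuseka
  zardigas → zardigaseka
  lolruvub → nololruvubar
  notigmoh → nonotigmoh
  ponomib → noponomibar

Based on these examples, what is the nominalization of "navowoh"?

"navowoh" ends in -h. The stems ending in -h (danloh → dadanloh, notigmoh → nonotigmoh) repeat the first consonant+vowel as a prefix.
The other patterns: stems ending in -b add no- … -ar around the stem; stems ending in -s add -eka.
So navowoh → nanavowoh.

nanavowoh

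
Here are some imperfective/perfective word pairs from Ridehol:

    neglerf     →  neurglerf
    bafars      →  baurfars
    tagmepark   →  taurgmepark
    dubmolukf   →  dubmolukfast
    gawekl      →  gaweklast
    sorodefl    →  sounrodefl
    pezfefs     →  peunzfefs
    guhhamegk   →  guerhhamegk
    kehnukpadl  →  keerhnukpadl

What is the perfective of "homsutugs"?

"homsutugs" has second-to-last letter 'g'. The one such stem in the data (guhhamegk → guerhhamegk) inserts -er- after the first vowel (as does kehnukpadl), so the same rule applies.
The other patterns: stems whose second-to-last letter is 'r' insert -ur- after the first vowel; stems whose second-to-last letter is 'k' add -ast; stems whose second-to-last letter is 'f' insert -un- after the first vowel.
So homsutugs → hoermsutugs.

hoermsutugs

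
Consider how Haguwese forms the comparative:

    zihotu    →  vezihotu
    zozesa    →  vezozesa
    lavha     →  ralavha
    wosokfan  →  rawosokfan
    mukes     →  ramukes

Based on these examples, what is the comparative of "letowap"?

zozesa and lavha both end in -a yet inflect differently (vezozesa, ralavha), so the final letter is not what conditions the rule; the first letter is.
"letowap" begins with l-. The one such stem in the data (lavha → ralavha) adds the prefix ra-, so the same rule applies.
The other pattern: stems beginning with z- add the prefix ve-.
So letowap → raletowap.

raletowap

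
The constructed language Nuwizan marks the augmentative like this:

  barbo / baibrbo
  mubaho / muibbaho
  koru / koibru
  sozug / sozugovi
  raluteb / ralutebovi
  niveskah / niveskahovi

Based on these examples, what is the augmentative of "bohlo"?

boibhlo

koru and sozug both have last vowel 'u' yet inflect differently (koibru, sozugovi), so the last vowel is not what conditions the rule; whether the stem ends in a vowel or a consonant is.
"bohlo" ends in a vowel. The stems ending in a vowel (barbo → baibrbo, mubaho → muibbaho, koru → koibru) insert -ib- after the first vowel.
So bohlo → boibhlo.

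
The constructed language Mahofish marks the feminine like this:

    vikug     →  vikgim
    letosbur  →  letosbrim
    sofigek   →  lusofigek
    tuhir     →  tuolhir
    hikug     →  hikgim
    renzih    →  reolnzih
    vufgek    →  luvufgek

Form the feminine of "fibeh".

tuhir and letosbur both end in -r yet inflect differently (tuolhir, letosbrim), so the final letter is not what conditions the rule; the last vowel is.
"fibeh" has last vowel 'e'. The stems whose last vowel is 'e' (sofigek → lusofigek, vufgek → luvufgek) add the prefix lu-.
So fibeh → lufibeh.

lufibeh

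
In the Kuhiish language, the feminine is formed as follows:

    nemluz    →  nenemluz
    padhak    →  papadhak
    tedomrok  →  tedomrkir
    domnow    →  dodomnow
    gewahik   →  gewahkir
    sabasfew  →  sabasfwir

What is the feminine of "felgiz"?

gewahik and padhak both end in -k yet inflect differently (gewahkir, papadhak), so the final letter is not what conditions the rule; the number of vowels is.
"felgiz" has 2 vowels. The stems with 2 vowels (padhak → papadhak, domnow → dodomnow, nemluz → nenemluz) repeat the first consonant+vowel as a prefix.
The other pattern: stems with 3 vowels delete the last vowel and add -ir.
So felgiz → fefelgiz.

fefelgiz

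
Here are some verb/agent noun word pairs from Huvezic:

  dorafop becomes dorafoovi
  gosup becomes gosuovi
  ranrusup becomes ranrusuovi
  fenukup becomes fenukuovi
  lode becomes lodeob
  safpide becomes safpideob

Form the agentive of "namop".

gosup and lode both have 2 vowels yet inflect differently (gosuovi, lodeob), so the number of vowels is not what conditions the rule; the final letter is.
"namop" ends in -p. The stems ending in -p (dorafop → dorafoovi, gosup → gosuovi, ranrusup → ranrusuovi) drop the final letter and add -ovi.
The other pattern: stems ending in -e add -ob.
So namop → namoovi.

namoovi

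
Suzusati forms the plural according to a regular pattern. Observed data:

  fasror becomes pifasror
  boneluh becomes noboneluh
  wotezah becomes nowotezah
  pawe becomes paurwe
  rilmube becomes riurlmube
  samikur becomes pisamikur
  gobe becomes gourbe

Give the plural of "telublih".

notelublih

samikur and boneluh both have last vowel 'u' yet inflect differently (pisamikur, noboneluh), so the last vowel is not what conditions the rule; the final letter is.
"telublih" ends in -h. The stems ending in -h (wotezah → nowotezah, boneluh → noboneluh) add the prefix no-.
The other patterns: stems ending in -r add the prefix pi-; stems ending in -e insert -ur- after the first vowel.
So telublih → notelublih.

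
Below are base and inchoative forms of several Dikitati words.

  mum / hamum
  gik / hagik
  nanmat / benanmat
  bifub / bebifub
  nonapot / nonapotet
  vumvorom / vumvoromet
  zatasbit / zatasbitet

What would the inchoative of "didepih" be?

"didepih" has 3 vowels. The stems with 3 vowels (nonapot → nonapotet, vumvorom → vumvoromet, zatasbit → zatasbitet) add -et.
So didepih → didepihet.

didepihet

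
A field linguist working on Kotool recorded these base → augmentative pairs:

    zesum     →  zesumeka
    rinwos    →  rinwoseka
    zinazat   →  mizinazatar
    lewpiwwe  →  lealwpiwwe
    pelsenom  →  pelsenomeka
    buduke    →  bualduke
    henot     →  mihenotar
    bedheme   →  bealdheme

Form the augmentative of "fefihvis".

henot and pelsenom both have last vowel 'o' yet inflect differently (mihenotar, pelsenomeka), so the last vowel is not what conditions the rule; the final letter is.
"fefihvis" ends in -s. The one such stem in the data (rinwos → rinwoseka) adds -eka, so the same rule applies.
The other patterns: stems ending in -t add mi- … -ar around the stem; stems ending in -e insert -al- after the first vowel.
So fefihvis → fefihviseka.

fefihviseka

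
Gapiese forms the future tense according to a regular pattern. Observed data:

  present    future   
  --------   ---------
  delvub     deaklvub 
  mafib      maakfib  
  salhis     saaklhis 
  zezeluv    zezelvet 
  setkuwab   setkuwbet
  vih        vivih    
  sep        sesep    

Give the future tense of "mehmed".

meakhmed

"mehmed" has 2 vowels. The stems with 2 vowels (delvub → deaklvub, mafib → maakfib, salhis → saaklhis) insert -ak- after the first vowel.
The other patterns: stems with 1 vowel repeat the first consonant+vowel as a prefix; stems with 3 vowels delete the last vowel and add -et.
So mehmed → meakhmed.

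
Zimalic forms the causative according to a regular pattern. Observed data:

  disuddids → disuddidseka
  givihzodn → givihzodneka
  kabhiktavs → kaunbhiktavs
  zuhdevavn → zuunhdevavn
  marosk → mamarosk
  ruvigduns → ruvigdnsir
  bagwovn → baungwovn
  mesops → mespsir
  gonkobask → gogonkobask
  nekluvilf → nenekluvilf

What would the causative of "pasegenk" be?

mesops and kabhiktavs both end in -s yet inflect differently (mespsir, kaunbhiktavs), so the final letter is not what conditions the rule; the second-to-last letter is.
"pasegenk" has second-to-last letter 'n'. The one such stem in the data (ruvigduns → ruvigdnsir) deletes the last vowel and adds -ir (as does mesops), so the same rule applies.
The other patterns: stems whose second-to-last letter is 'v' insert -un- after the first vowel; stems whose second-to-last letter is 'd' add -eka; stems whose second-to-last letter is 'l' or 's' repeat the first consonant+vowel as a prefix.
So pasegenk → pasegnkir.

pasegnkir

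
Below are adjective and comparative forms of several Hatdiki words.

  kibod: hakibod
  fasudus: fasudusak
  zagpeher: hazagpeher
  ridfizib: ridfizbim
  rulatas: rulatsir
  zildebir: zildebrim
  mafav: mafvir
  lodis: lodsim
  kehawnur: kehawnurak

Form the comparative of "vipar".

viprir

"vipar" has last vowel 'a'. The stems whose last vowel is 'a' (mafav → mafvir, rulatas → rulatsir) delete the last vowel and add -ir.
The other patterns: stems whose last vowel is 'i' delete the last vowel and add -im; stems whose last vowel is 'e' or 'o' add the prefix ha-; stems whose last vowel is 'u' add -ak.
So vipar → viprir.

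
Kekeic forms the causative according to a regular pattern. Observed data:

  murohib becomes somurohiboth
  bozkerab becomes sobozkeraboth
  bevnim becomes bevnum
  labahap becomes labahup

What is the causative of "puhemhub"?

sopuhemhuboth

murohib and bevnim both have last vowel 'i' yet inflect differently (somurohiboth, bevnum), so the last vowel is not what conditions the rule; the final letter is.
"puhemhub" ends in -b. The stems ending in -b (murohib → somurohiboth, bozkerab → sobozkeraboth) add so- … -oth around the stem.
So puhemhub → sopuhemhuboth.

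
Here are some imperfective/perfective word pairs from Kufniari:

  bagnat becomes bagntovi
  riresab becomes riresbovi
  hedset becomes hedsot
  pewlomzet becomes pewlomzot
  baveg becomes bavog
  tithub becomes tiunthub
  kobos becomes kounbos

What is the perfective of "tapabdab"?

bagnat and hedset both end in -t yet inflect differently (bagntovi, hedsot), so the final letter is not what conditions the rule; the last vowel is.
"tapabdab" has last vowel 'a'. The stems whose last vowel is 'a' (bagnat → bagntovi, riresab → riresbovi) delete the last vowel and add -ovi.
The other patterns: stems whose last vowel is 'e' change the last vowel to 'o'; stems whose last vowel is 'o' or 'u' insert -un- after the first vowel.
So tapabdab → tapabdbovi.

tapabdbovi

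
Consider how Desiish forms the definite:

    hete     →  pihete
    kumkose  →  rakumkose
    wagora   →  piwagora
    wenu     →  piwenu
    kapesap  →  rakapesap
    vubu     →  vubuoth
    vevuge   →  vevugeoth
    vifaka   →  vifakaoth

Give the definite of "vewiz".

vewizoth

kumkose and vevuge both end in -e yet inflect differently (rakumkose, vevugeoth), so the final letter is not what conditions the rule; the first letter is.
"vewiz" begins with v-. The stems beginning with v- (vubu → vubuoth, vevuge → vevugeoth, vifaka → vifakaoth) add -oth.
The other patterns: stems beginning with k- add the prefix ra-; stems beginning with h- or w- add the prefix pi-.
So vewiz → vewizoth.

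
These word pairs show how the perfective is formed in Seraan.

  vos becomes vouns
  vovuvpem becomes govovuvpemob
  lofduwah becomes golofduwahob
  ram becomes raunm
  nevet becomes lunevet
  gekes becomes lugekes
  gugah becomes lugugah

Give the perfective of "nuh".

vos and gekes both end in -s yet inflect differently (vouns, lugekes), so the final letter is not what conditions the rule; the number of vowels is.
"nuh" has 1 vowel. The stems with 1 vowel (ram → raunm, vos → vouns) insert -un- after the first vowel.
The other patterns: stems with 2 vowels add the prefix lu-; stems with 3 vowels add go- … -ob around the stem.
So nuh → nuunh.

nuunh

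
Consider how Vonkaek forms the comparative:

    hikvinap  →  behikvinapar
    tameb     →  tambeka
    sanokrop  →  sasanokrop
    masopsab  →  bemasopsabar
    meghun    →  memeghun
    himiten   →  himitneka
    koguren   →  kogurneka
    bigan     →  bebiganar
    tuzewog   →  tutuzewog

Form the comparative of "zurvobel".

bigan and koguren both end in -n yet inflect differently (bebiganar, kogurneka), so the final letter is not what conditions the rule; the last vowel is.
"zurvobel" has last vowel 'e'. The stems whose last vowel is 'e' (koguren → kogurneka, himiten → himitneka, tameb → tambeka) delete the last vowel and add -eka.
So zurvobel → zurvobleka.

zurvobleka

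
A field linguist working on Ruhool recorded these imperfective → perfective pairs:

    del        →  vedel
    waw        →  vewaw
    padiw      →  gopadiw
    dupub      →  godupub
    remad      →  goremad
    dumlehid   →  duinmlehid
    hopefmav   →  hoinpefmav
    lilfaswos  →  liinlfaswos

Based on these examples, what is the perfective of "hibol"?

gohibol

waw and padiw both end in -w yet inflect differently (vewaw, gopadiw), so the final letter is not what conditions the rule; the number of vowels is.
"hibol" has 2 vowels. The stems with 2 vowels (padiw → gopadiw, dupub → godupub, remad → goremad) add the prefix go-.
So hibol → gohibol.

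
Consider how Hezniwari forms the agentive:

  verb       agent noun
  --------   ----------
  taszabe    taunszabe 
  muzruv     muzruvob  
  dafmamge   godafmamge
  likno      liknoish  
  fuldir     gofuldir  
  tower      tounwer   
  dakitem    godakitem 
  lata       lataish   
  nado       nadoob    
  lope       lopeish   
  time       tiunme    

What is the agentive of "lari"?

"lari" begins with l-. The stems beginning with l- (likno → liknoish, lope → lopeish, lata → lataish) add -ish.
The other patterns: stems beginning with t- insert -un- after the first vowel; stems beginning with m- or n- add -ob; stems beginning with d- or f- add the prefix go-.
So lari → lariish.

lariish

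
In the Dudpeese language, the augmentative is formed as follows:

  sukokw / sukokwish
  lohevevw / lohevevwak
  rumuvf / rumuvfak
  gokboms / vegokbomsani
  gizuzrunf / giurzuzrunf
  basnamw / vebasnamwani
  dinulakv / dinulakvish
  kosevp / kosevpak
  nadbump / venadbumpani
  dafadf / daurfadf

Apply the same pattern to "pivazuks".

pivazuksish

lohevevw and basnamw both end in -w yet inflect differently (lohevevwak, vebasnamwani), so the final letter is not what conditions the rule; the second-to-last letter is.
"pivazuks" has second-to-last letter 'k'. The stems whose second-to-last letter is 'k' (dinulakv → dinulakvish, sukokw → sukokwish) add -ish.
The other patterns: stems whose second-to-last letter is 'v' add -ak; stems whose second-to-last letter is 'm' add ve- … -ani around the stem; stems whose second-to-last letter is 'd' or 'n' insert -ur- after the first vowel.
So pivazuks → pivazuksish.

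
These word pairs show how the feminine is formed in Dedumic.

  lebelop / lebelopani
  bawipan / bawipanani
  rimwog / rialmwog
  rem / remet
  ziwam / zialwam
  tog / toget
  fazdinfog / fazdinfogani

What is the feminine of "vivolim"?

"vivolim" has 3 vowels. The stems with 3 vowels (fazdinfog → fazdinfogani, lebelop → lebelopani, bawipan → bawipanani) add -ani.
So vivolim → vivolimani.

vivolimani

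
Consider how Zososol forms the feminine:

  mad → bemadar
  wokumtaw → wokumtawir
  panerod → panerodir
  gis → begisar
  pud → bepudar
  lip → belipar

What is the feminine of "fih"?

befihar

panerod and mad both end in -d yet inflect differently (panerodir, bemadar), so the final letter is not what conditions the rule; the number of vowels is.
"fih" has 1 vowel. The stems with 1 vowel (mad → bemadar, gis → begisar, pud → bepudar) add be- … -ar around the stem.
The other pattern: stems with 3 vowels add -ir.
So fih → befihar.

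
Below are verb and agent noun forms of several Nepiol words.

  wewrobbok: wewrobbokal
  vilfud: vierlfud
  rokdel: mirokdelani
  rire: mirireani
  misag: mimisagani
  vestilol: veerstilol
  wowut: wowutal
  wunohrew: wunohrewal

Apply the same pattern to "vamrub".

vestilol and rokdel both end in -l yet inflect differently (veerstilol, mirokdelani), so the final letter is not what conditions the rule; the first letter is.
"vamrub" begins with v-. The stems beginning with v- (vestilol → veerstilol, vilfud → vierlfud) insert -er- after the first vowel.
So vamrub → vaermrub.

vaermrub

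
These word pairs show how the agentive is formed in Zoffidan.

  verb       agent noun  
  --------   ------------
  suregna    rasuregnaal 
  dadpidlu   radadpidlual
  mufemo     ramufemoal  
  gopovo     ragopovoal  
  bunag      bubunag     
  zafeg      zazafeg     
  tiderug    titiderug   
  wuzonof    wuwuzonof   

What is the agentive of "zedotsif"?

"zedotsif" ends in a consonant. The stems ending in a consonant (bunag → bubunag, zafeg → zazafeg, tiderug → titiderug) repeat the first consonant+vowel as a prefix.
The other pattern: stems ending in a vowel add ra- … -al around the stem.
So zedotsif → zezedotsif.

zezedotsif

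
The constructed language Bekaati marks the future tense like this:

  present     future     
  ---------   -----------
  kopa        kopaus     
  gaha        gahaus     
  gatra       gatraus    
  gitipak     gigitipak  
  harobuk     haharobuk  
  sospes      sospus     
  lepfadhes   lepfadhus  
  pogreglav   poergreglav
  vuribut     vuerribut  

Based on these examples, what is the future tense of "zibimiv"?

zierbimiv

kopa and gitipak both have last vowel 'a' yet inflect differently (kopaus, gigitipak), so the last vowel is not what conditions the rule; the final letter is.
"zibimiv" ends in -v. The one such stem in the data (pogreglav → poergreglav) inserts -er- after the first vowel (as does vuribut), so the same rule applies.
The other patterns: stems ending in -a add -us; stems ending in -k repeat the first consonant+vowel as a prefix; stems ending in -s change the last vowel to 'u'.
So zibimiv → zierbimiv.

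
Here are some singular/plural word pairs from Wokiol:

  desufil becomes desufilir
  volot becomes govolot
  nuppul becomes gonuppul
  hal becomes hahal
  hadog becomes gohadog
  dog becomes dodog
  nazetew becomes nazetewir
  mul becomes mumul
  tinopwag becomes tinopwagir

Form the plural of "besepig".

besepigir

mul and nuppul both end in -l yet inflect differently (mumul, gonuppul), so the final letter is not what conditions the rule; the number of vowels is.
"besepig" has 3 vowels. The stems with 3 vowels (nazetew → nazetewir, tinopwag → tinopwagir, desufil → desufilir) add -ir.
The other patterns: stems with 1 vowel repeat the first consonant+vowel as a prefix; stems with 2 vowels add the prefix go-.
So besepig → besepigir.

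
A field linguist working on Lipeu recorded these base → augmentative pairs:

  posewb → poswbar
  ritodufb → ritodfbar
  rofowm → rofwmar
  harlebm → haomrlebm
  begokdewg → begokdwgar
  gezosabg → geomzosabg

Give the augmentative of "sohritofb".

"sohritofb" has second-to-last letter 'f'. The one such stem in the data (ritodufb → ritodfbar) deletes the last vowel and adds -ar (as do posewb, rofowm), so the same rule applies.
The other pattern: stems whose second-to-last letter is 'b' insert -om- after the first vowel.
So sohritofb → sohritfbar.

sohritfbar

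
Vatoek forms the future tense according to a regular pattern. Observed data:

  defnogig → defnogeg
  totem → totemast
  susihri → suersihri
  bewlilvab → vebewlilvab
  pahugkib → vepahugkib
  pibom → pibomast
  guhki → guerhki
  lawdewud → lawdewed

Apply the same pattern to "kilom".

pahugkib and susihri both have last vowel 'i' yet inflect differently (vepahugkib, suersihri), so the last vowel is not what conditions the rule; the final letter is.
"kilom" ends in -m. The stems ending in -m (pibom → pibomast, totem → totemast) add -ast.
The other patterns: stems ending in -b add the prefix ve-; stems ending in -i insert -er- after the first vowel; stems ending in -d or -g change the last vowel to 'e'.
So kilom → kilomast.

kilomast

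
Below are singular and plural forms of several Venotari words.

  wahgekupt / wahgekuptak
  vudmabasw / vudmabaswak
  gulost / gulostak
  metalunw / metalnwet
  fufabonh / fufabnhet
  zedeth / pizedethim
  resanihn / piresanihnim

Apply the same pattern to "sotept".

"sotept" has second-to-last letter 'p'. The one such stem in the data (wahgekupt → wahgekuptak) adds -ak, so the same rule applies.
The other patterns: stems whose second-to-last letter is 'n' delete the last vowel and add -et; stems whose second-to-last letter is 'h' or 't' add pi- … -im around the stem.
So sotept → soteptak.

soteptak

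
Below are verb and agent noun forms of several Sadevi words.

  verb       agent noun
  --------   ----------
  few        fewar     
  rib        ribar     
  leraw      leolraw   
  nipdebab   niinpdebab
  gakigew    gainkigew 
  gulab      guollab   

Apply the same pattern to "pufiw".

puolfiw

"pufiw" has 2 vowels. The stems with 2 vowels (gulab → guollab, leraw → leolraw) insert -ol- after the first vowel.
The other patterns: stems with 1 vowel add -ar; stems with 3 vowels insert -in- after the first vowel.
So pufiw → puolfiw.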